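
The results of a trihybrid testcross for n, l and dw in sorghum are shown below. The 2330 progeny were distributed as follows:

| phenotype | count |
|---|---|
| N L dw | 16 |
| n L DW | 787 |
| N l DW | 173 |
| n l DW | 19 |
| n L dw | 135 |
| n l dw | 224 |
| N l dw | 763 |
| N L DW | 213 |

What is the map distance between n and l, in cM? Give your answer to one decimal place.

20.3 cM

The two most frequent reciprocal classes, n L DW and N l dw, are the parental types, so the F1 was n L DW / N l dw.
The two rarest classes, n l DW and N L dw, are the double crossovers. Comparing them with the parentals, only the l allele has switched, so l is the middle locus and the order is n – l – dw.
Crossovers in the n–l interval produce the single-crossover classes N L DW and n l dw (213 + 224 = 437) plus the double crossovers (35).
RF(n–l) = (437 + 35) / 2330 = 472/2330 = 0.2026 → 20.3 cM.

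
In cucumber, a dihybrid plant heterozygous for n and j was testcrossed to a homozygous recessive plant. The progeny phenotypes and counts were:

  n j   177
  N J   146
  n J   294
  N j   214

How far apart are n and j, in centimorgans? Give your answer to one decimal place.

The two most frequent classes, N j (214) and n J (294), are the parental types, so the F1 was N j / n J.
The recombinant classes are N J and n j: 146 + 177 = 323.
Recombination frequency = 323/831 = 0.3887 ≈ 38.9%, i.e. 38.9 centimorgans.

38.9 centimorgans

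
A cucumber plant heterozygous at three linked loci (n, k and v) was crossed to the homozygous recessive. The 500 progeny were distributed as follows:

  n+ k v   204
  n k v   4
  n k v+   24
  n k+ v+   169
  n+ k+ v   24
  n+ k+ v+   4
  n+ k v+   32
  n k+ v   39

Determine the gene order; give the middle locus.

The two most frequent reciprocal classes, n k+ v+ and n+ k v, are the parental types, so the F1 was n k+ v+ / n+ k v.
The two rarest classes, n+ k+ v+ and n k v, are the double crossovers. Comparing them with the parentals, only the n allele has switched, so n is the middle locus and the order is k – n – v.

n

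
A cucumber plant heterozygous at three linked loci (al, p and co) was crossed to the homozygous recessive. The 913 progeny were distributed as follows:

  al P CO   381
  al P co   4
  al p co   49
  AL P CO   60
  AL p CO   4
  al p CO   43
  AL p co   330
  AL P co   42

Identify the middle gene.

The two most frequent reciprocal classes, al P CO and AL p co, are the parental types, so the F1 was al P CO / AL p co.
The two rarest classes, al P co and AL p CO, are the double crossovers. Comparing them with the parentals, only the co allele has switched, so co is the middle locus and the order is al – co – p.

co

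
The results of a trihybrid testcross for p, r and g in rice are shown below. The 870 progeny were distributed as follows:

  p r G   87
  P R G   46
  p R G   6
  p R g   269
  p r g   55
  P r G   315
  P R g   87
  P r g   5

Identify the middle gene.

The two most frequent reciprocal classes, p R g and P r G, are the parental types, so the F1 was p R g / P r G.
The two rarest classes, p R G and P r g, are the double crossovers. Comparing them with the parentals, only the g allele has switched, so g is the middle locus and the order is p – g – r.

g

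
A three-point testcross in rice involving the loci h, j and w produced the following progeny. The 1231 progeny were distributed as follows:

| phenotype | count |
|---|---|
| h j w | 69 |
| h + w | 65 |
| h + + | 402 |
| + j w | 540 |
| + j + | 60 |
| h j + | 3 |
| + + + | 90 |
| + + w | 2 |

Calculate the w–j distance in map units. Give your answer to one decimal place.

10.6 map units

The two most frequent reciprocal classes, + j w and h + +, are the parental types, so the F1 was + j w / h + +.
The two rarest classes, + + w and h j +, are the double crossovers. Comparing them with the parentals, only the j allele has switched, so j is the middle locus and the order is h – j – w.
Crossovers in the j–w interval produce the single-crossover classes + j + and h + w (60 + 65 = 125) plus the double crossovers (5).
RF(j–w) = (125 + 5) / 1231 = 130/1231 = 0.1056 → 10.6 map units.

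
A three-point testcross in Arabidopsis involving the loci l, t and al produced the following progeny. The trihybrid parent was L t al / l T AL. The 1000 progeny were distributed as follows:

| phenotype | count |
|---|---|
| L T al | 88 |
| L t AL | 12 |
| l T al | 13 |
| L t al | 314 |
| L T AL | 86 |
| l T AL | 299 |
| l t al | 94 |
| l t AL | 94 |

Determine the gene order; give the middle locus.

al

The two rarest classes, L t AL and l T al, are the double crossovers. Comparing them with the parentals, only the al allele has switched, so al is the middle locus and the order is l – al – t.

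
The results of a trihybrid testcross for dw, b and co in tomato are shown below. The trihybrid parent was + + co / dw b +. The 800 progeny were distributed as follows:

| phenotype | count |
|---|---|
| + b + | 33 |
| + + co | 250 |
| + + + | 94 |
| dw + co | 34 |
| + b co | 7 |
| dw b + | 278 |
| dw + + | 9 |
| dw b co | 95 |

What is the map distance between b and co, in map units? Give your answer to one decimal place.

The two rarest classes, + b co and dw + +, are the double crossovers. Comparing them with the parentals, only the b allele has switched, so b is the middle locus and the order is co – b – dw.
Crossovers in the co–b interval produce the single-crossover classes + + + and dw b co (94 + 95 = 189) plus the double crossovers (16).
RF(co–b) = (189 + 16) / 800 = 205/800 = 0.2562 → 25.6 map units.

25.6 map units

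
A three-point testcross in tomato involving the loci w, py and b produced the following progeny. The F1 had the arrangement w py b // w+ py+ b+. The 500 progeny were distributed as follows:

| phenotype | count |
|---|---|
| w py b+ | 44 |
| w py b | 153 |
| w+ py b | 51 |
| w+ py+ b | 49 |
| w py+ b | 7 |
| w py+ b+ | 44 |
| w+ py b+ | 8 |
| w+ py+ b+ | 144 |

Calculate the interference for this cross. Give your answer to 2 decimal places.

0.37

The two rarest classes, w py+ b and w+ py b+, are the double crossovers. Comparing them with the parentals, only the py allele has switched, so py is the middle locus and the order is b – py – w.
b–py: (93 + 15)/500 = 0.2160; py–w: (95 + 15)/500 = 0.2200.
Expected DCO frequency = 0.2160 × 0.2200 ≈ 0.04752; observed = 15/500 ≈ 0.03000.
Coefficient of coincidence = 0.03000/0.04752 ≈ 0.63; interference = 1 − 0.63 = 0.37.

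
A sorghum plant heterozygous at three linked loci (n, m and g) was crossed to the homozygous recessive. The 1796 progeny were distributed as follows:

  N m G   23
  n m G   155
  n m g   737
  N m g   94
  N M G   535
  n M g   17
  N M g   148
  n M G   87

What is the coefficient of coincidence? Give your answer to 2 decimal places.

The two most frequent reciprocal classes, N M G and n m g, are the parental types, so the F1 was N M G / n m g.
The two rarest classes, N m G and n M g, are the double crossovers. Comparing them with the parentals, only the m allele has switched, so m is the middle locus and the order is n – m – g.
n–m: (181 + 40)/1796 = 0.1231; m–g: (303 + 40)/1796 = 0.1910.
Expected DCO frequency = 0.1231 × 0.1910 ≈ 0.02351; observed = 40/1796 ≈ 0.02227.
Coefficient of coincidence = 0.02227/0.02351 ≈ 0.95.

0.95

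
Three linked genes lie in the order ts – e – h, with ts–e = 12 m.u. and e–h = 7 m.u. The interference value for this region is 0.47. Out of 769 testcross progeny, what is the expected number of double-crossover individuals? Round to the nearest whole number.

Map distances give recombination frequencies of 0.120 and 0.070 for the two intervals.
With interference 0.47 (so coincidence = 0.53), expected double-crossover frequency = 0.120 × 0.070 × 0.53 = 0.00445.
Expected number = 0.00445 × 769 = 3.42 ≈ 3.

3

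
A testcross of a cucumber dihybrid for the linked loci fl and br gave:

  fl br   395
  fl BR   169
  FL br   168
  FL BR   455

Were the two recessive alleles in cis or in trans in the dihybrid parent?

The two most frequent classes are FL BR (455) and fl br (395); these are the parental (non-recombinant) types.
So the F1 carried FL BR on one chromosome and fl br on the other — the recessive alleles are on the same chromosome (cis / coupling).

cis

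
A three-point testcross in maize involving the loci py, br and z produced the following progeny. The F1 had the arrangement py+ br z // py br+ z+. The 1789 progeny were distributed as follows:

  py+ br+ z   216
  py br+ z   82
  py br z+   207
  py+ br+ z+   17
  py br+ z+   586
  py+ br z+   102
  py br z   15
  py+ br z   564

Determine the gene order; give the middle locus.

The two rarest classes, py br z and py+ br+ z+, are the double crossovers. Comparing them with the parentals, only the py allele has switched, so py is the middle locus and the order is br – py – z.

py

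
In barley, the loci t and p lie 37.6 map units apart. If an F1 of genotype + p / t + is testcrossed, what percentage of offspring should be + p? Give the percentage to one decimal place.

A map distance of 37.6 map units corresponds to a recombination frequency of 0.376.
The F1 is + p / t +, so + p is a parental gamete class with expected frequency (1 − r)/2 = 0.624/2 = 0.3120.
That is 0.3120 = 31.2% of the progeny.

31.2%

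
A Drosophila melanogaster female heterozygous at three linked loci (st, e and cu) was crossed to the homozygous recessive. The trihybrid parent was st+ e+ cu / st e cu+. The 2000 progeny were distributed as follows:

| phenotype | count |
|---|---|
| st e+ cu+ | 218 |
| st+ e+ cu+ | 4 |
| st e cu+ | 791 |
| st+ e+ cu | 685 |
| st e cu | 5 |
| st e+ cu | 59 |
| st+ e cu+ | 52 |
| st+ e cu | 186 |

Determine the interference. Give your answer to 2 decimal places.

0.64

The two rarest classes, st+ e+ cu+ and st e cu, are the double crossovers. Comparing them with the parentals, only the cu allele has switched, so cu is the middle locus and the order is e – cu – st.
e–cu: (404 + 9)/2000 = 0.2065; cu–st: (111 + 9)/2000 = 0.0600.
Expected DCO frequency = 0.2065 × 0.0600 ≈ 0.01239; observed = 9/2000 ≈ 0.00450.
Coefficient of coincidence = 0.00450/0.01239 ≈ 0.36; interference = 1 − 0.36 = 0.64.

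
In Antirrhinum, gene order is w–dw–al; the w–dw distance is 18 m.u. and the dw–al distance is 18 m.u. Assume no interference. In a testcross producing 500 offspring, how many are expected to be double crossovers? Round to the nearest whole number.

Map distances give recombination frequencies of 0.180 and 0.180 for the two intervals.
With no interference, expected double-crossover frequency = 0.180 × 0.180 = 0.03240.
Expected number = 0.03240 × 500 = 16.20 ≈ 16.

16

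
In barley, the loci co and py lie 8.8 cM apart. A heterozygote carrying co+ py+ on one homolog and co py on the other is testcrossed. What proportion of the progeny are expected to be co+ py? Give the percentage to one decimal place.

A map distance of 8.8 cM corresponds to a recombination frequency of 0.088.
The F1 is co+ py+ / co py, so co+ py is a recombinant gamete class with expected frequency r/2 = 0.088/2 = 0.0440.
That is 0.0440 = 4.4% of the progeny.

4.4%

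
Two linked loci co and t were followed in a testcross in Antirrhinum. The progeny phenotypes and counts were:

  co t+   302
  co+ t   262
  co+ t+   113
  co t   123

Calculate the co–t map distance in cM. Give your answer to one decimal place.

29.5 cM

The two most frequent classes, co+ t (262) and co t+ (302), are the parental types, so the F1 was co+ t / co t+.
The recombinant classes are co+ t+ and co t: 113 + 123 = 236.
Recombination frequency = 236/800 = 0.2950 ≈ 29.5%, i.e. 29.5 cM.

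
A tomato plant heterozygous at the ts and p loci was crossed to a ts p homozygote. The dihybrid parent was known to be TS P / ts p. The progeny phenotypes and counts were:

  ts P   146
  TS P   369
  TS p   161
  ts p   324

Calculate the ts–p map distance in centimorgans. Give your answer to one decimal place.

The recombinant classes are TS p and ts P: 161 + 146 = 307.
Recombination frequency = 307/1000 = 0.3070 ≈ 30.7%, i.e. 30.7 centimorgans.

30.7 centimorgans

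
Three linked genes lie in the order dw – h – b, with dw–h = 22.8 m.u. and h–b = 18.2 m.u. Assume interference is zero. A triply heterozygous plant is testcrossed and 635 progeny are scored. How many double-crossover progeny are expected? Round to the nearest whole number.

26

Map distances give recombination frequencies of 0.228 and 0.182 for the two intervals.
With no interference, expected double-crossover frequency = 0.228 × 0.182 = 0.04150.
Expected number = 0.04150 × 635 = 26.35 ≈ 26.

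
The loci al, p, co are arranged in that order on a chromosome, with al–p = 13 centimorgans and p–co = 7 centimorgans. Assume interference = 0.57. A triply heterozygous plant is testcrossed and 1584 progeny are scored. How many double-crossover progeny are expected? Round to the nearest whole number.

Map distances give recombination frequencies of 0.130 and 0.070 for the two intervals.
With interference 0.57 (so coincidence = 0.43), expected double-crossover frequency = 0.130 × 0.070 × 0.43 = 0.00391.
Expected number = 0.00391 × 1584 = 6.20 ≈ 6.

6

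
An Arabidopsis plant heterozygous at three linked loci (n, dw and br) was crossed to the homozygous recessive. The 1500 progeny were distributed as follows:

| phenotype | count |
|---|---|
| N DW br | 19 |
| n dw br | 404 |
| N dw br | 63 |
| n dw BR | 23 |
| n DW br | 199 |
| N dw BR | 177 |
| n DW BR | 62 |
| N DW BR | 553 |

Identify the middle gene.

The two most frequent reciprocal classes, N DW BR and n dw br, are the parental types, so the F1 was N DW BR / n dw br.
The two rarest classes, N DW br and n dw BR, are the double crossovers. Comparing them with the parentals, only the br allele has switched, so br is the middle locus and the order is n – br – dw.

br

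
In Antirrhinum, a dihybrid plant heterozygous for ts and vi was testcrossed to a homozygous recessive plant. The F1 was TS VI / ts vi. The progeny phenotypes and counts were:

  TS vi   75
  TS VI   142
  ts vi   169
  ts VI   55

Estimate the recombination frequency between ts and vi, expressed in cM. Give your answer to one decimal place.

29.5 cM

The recombinant classes are TS vi and ts VI: 75 + 55 = 130.
Recombination frequency = 130/441 = 0.2948 ≈ 29.5%, i.e. 29.5 cM.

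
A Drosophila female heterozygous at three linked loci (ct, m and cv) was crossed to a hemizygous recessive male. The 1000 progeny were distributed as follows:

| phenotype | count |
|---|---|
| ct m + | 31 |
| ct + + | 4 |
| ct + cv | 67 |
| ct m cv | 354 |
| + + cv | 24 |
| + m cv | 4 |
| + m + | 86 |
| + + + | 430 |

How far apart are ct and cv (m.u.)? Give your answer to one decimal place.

The two most frequent reciprocal classes, + + + and ct m cv, are the parental types, so the F1 was + + + / ct m cv.
The two rarest classes, ct + + and + m cv, are the double crossovers. Comparing them with the parentals, only the ct allele has switched, so ct is the middle locus and the order is cv – ct – m.
Crossovers in the cv–ct interval produce the single-crossover classes + + cv and ct m + (24 + 31 = 55) plus the double crossovers (8).
RF(cv–ct) = (55 + 8) / 1000 = 63/1000 = 0.0630 → 6.3 m.u.

6.3 m.u.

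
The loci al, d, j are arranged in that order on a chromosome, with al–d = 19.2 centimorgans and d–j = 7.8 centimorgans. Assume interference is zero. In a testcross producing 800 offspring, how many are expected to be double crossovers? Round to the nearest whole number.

Map distances give recombination frequencies of 0.192 and 0.078 for the two intervals.
With no interference, expected double-crossover frequency = 0.192 × 0.078 = 0.01498.
Expected number = 0.01498 × 800 = 11.98 ≈ 12.

12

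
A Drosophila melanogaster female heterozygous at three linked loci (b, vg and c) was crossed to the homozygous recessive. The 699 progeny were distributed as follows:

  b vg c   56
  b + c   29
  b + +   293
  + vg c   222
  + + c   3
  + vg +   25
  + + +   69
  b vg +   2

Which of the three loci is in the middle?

The two most frequent reciprocal classes, + vg c and b + +, are the parental types, so the F1 was + vg c / b + +.
The two rarest classes, + + c and b vg +, are the double crossovers. Comparing them with the parentals, only the vg allele has switched, so vg is the middle locus and the order is c – vg – b.

vg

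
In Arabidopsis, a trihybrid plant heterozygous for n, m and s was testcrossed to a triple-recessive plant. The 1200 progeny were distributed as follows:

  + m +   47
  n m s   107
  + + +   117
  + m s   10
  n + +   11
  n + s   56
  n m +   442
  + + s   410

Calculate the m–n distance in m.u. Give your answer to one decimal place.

10.3 m.u.

The two most frequent reciprocal classes, + + s and n m +, are the parental types, so the F1 was + + s / n m +.
The two rarest classes, + m s and n + +, are the double crossovers. Comparing them with the parentals, only the m allele has switched, so m is the middle locus and the order is s – m – n.
Crossovers in the m–n interval produce the single-crossover classes n + s and + m + (56 + 47 = 103) plus the double crossovers (21).
RF(m–n) = (103 + 21) / 1200 = 124/1200 = 0.1033 → 10.3 m.u.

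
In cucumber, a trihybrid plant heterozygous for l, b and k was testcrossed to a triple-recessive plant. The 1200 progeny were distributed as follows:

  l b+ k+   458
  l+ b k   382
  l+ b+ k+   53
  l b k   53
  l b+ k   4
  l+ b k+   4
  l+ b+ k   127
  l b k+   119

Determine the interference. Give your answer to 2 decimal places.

The two most frequent reciprocal classes, l b+ k+ and l+ b k, are the parental types, so the F1 was l b+ k+ / l+ b k.
The two rarest classes, l b+ k and l+ b k+, are the double crossovers. Comparing them with the parentals, only the k allele has switched, so k is the middle locus and the order is b – k – l.
b–k: (246 + 8)/1200 = 0.2117; k–l: (106 + 8)/1200 = 0.0950.
Expected DCO frequency = 0.2117 × 0.0950 ≈ 0.02011; observed = 8/1200 ≈ 0.00667.
Coefficient of coincidence = 0.00667/0.02011 ≈ 0.33; interference = 1 − 0.33 = 0.67.

0.67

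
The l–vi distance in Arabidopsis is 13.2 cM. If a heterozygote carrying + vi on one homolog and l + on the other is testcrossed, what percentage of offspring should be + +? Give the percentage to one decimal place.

6.6%

A map distance of 13.2 cM corresponds to a recombination frequency of 0.132.
The F1 is + vi / l +, so + + is a recombinant gamete class with expected frequency r/2 = 0.132/2 = 0.0660.
That is 0.0660 = 6.6% of the progeny.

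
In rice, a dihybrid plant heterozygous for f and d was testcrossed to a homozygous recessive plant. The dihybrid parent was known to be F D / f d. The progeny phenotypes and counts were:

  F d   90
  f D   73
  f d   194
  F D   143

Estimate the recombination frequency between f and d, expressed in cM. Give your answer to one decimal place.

The recombinant classes are F d and f D: 90 + 73 = 163.
Recombination frequency = 163/500 = 0.3260 ≈ 32.6%, i.e. 32.6 cM.

32.6 cM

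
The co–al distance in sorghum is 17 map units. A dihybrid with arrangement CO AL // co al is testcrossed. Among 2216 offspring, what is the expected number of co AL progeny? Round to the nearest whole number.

188

A map distance of 17 map units corresponds to a recombination frequency of 0.170.
The F1 is CO AL / co al, so co AL is a recombinant gamete class with expected frequency r/2 = 0.170/2 = 0.0850.
Expected number = 0.0850 × 2216 = 188.36 ≈ 188.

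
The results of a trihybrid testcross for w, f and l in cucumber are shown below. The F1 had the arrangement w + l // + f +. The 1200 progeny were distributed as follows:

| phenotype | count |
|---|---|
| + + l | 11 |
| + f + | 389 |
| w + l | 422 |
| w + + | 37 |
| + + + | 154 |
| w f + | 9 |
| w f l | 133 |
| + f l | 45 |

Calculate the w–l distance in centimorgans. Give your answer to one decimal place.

The two rarest classes, + + l and w f +, are the double crossovers. Comparing them with the parentals, only the w allele has switched, so w is the middle locus and the order is f – w – l.
Crossovers in the w–l interval produce the single-crossover classes w + + and + f l (37 + 45 = 82) plus the double crossovers (20).
RF(w–l) = (82 + 20) / 1200 = 102/1200 = 0.0850 → 8.5 centimorgans.

8.5 centimorgans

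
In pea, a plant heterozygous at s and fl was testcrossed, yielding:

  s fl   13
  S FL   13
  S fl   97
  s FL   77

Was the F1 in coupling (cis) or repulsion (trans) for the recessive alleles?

trans

The two most frequent classes are S fl (97) and s FL (77); these are the parental (non-recombinant) types.
So the F1 carried S fl on one chromosome and s FL on the other — the recessive alleles are on opposite chromosomes (trans / repulsion).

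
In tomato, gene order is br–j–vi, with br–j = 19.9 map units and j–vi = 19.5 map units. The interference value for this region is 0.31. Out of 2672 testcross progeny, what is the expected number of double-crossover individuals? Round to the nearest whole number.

72

Map distances give recombination frequencies of 0.199 and 0.195 for the two intervals.
With interference 0.31 (so coincidence = 0.69), expected double-crossover frequency = 0.199 × 0.195 × 0.69 = 0.02678.
Expected number = 0.02678 × 2672 = 71.54 ≈ 72.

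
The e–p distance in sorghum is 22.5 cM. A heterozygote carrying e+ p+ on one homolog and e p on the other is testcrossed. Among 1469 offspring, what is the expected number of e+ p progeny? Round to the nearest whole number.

A map distance of 22.5 cM corresponds to a recombination frequency of 0.225.
The F1 is e+ p+ / e p, so e+ p is a recombinant gamete class with expected frequency r/2 = 0.225/2 = 0.1125.
Expected number = 0.1125 × 1469 = 165.26 ≈ 165.

165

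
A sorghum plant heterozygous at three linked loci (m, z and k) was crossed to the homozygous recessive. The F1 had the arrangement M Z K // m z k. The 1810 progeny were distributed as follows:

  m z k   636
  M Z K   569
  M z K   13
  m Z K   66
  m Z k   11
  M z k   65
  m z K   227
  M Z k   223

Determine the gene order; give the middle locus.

z

The two rarest classes, M z K and m Z k, are the double crossovers. Comparing them with the parentals, only the z allele has switched, so z is the middle locus and the order is k – z – m.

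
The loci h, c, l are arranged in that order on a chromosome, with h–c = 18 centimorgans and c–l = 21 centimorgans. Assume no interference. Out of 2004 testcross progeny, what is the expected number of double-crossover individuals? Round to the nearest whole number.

Map distances give recombination frequencies of 0.180 and 0.210 for the two intervals.
With no interference, expected double-crossover frequency = 0.180 × 0.210 = 0.03780.
Expected number = 0.03780 × 2004 = 75.75 ≈ 76.

76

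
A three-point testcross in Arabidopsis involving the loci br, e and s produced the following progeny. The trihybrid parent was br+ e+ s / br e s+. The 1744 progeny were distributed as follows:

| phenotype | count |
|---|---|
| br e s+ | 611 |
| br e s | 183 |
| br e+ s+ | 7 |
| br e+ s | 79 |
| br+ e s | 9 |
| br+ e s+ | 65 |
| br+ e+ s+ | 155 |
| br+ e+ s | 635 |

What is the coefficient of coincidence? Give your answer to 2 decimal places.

0.49

The two rarest classes, br+ e s and br e+ s+, are the double crossovers. Comparing them with the parentals, only the e allele has switched, so e is the middle locus and the order is br – e – s.
br–e: (144 + 16)/1744 = 0.0917; e–s: (338 + 16)/1744 = 0.2030.
Expected DCO frequency = 0.0917 × 0.2030 ≈ 0.01862; observed = 16/1744 ≈ 0.00917.
Coefficient of coincidence = 0.00917/0.01862 ≈ 0.49.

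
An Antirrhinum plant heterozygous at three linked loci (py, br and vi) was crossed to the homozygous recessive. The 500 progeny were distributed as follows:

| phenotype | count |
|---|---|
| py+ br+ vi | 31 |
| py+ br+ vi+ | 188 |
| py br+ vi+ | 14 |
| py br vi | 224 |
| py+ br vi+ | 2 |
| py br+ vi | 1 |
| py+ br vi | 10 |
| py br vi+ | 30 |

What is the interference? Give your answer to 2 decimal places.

0.13

The two most frequent reciprocal classes, py+ br+ vi+ and py br vi, are the parental types, so the F1 was py+ br+ vi+ / py br vi.
The two rarest classes, py+ br vi+ and py br+ vi, are the double crossovers. Comparing them with the parentals, only the br allele has switched, so br is the middle locus and the order is vi – br – py.
vi–br: (61 + 3)/500 = 0.1280; br–py: (24 + 3)/500 = 0.0540.
Expected DCO frequency = 0.1280 × 0.0540 ≈ 0.00691; observed = 3/500 ≈ 0.00600.
Coefficient of coincidence = 0.00600/0.00691 ≈ 0.87; interference = 1 − 0.87 = 0.13.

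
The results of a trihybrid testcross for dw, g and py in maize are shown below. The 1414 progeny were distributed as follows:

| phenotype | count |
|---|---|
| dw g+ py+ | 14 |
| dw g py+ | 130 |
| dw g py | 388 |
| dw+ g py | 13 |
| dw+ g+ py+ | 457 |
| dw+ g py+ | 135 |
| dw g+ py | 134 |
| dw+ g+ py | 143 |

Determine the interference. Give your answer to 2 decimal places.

0.57

The two most frequent reciprocal classes, dw g py and dw+ g+ py+, are the parental types, so the F1 was dw g py / dw+ g+ py+.
The two rarest classes, dw+ g py and dw g+ py+, are the double crossovers. Comparing them with the parentals, only the dw allele has switched, so dw is the middle locus and the order is g – dw – py.
g–dw: (269 + 27)/1414 = 0.2093; dw–py: (273 + 27)/1414 = 0.2122.
Expected DCO frequency = 0.2093 × 0.2122 ≈ 0.04441; observed = 27/1414 ≈ 0.01909.
Coefficient of coincidence = 0.01909/0.04441 ≈ 0.43; interference = 1 − 0.43 = 0.57.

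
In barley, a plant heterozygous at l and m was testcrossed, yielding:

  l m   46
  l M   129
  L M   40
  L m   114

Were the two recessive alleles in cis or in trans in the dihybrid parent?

The two most frequent classes are L m (114) and l M (129); these are the parental (non-recombinant) types.
So the F1 carried L m on one chromosome and l M on the other — the recessive alleles are on opposite chromosomes (trans / repulsion).

trans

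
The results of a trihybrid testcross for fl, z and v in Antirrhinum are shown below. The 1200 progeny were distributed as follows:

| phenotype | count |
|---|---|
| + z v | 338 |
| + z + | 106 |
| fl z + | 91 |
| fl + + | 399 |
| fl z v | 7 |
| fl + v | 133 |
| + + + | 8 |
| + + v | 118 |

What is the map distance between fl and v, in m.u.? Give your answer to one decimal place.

21.2 m.u.

The two most frequent reciprocal classes, fl + + and + z v, are the parental types, so the F1 was fl + + / + z v.
The two rarest classes, + + + and fl z v, are the double crossovers. Comparing them with the parentals, only the fl allele has switched, so fl is the middle locus and the order is v – fl – z.
Crossovers in the v–fl interval produce the single-crossover classes fl + v and + z + (133 + 106 = 239) plus the double crossovers (15).
RF(v–fl) = (239 + 15) / 1200 = 254/1200 = 0.2117 → 21.2 m.u.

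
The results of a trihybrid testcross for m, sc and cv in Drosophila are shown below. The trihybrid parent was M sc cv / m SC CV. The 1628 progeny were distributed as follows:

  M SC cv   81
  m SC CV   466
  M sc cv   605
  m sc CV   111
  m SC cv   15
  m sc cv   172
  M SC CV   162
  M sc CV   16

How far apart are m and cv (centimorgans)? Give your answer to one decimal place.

22.4 centimorgans

The two rarest classes, M sc CV and m SC cv, are the double crossovers. Comparing them with the parentals, only the cv allele has switched, so cv is the middle locus and the order is m – cv – sc.
Crossovers in the m–cv interval produce the single-crossover classes m sc cv and M SC CV (172 + 162 = 334) plus the double crossovers (31).
RF(m–cv) = (334 + 31) / 1628 = 365/1628 = 0.2242 → 22.4 centimorgans.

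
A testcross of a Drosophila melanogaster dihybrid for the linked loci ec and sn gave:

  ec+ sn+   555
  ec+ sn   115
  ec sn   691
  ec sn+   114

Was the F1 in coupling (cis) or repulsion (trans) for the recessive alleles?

The two most frequent classes are ec+ sn+ (555) and ec sn (691); these are the parental (non-recombinant) types.
So the F1 carried ec+ sn+ on one chromosome and ec sn on the other — the recessive alleles are on the same chromosome (cis / coupling).

cis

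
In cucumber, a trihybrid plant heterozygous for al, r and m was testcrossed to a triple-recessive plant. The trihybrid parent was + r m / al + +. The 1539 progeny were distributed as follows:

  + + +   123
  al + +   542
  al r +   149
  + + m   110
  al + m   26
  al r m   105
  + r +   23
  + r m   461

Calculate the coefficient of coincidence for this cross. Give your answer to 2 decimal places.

0.88

The two rarest classes, + r + and al + m, are the double crossovers. Comparing them with the parentals, only the m allele has switched, so m is the middle locus and the order is al – m – r.
al–m: (228 + 49)/1539 = 0.1800; m–r: (259 + 49)/1539 = 0.2001.
Expected DCO frequency = 0.1800 × 0.2001 ≈ 0.03602; observed = 49/1539 ≈ 0.03184.
Coefficient of coincidence = 0.03184/0.03602 ≈ 0.88.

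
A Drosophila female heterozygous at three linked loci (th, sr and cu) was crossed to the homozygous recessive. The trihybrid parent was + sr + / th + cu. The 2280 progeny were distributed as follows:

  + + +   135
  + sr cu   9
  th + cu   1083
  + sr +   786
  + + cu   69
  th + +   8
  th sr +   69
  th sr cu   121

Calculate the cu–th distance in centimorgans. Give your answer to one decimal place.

6.8 centimorgans

The two rarest classes, + sr cu and th + +, are the double crossovers. Comparing them with the parentals, only the cu allele has switched, so cu is the middle locus and the order is sr – cu – th.
Crossovers in the cu–th interval produce the single-crossover classes th sr + and + + cu (69 + 69 = 138) plus the double crossovers (17).
RF(cu–th) = (138 + 17) / 2280 = 155/2280 = 0.0680 → 6.8 centimorgans.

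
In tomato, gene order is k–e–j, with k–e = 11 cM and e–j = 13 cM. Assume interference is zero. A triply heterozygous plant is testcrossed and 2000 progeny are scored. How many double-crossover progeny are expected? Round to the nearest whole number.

29

Map distances give recombination frequencies of 0.110 and 0.130 for the two intervals.
With no interference, expected double-crossover frequency = 0.110 × 0.130 = 0.01430.
Expected number = 0.01430 × 2000 = 28.60 ≈ 29.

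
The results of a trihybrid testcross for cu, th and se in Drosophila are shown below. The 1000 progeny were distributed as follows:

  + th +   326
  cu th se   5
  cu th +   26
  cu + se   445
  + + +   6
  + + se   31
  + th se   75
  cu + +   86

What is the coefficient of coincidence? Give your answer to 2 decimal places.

The two most frequent reciprocal classes, + th + and cu + se, are the parental types, so the F1 was + th + / cu + se.
The two rarest classes, + + + and cu th se, are the double crossovers. Comparing them with the parentals, only the th allele has switched, so th is the middle locus and the order is cu – th – se.
cu–th: (57 + 11)/1000 = 0.0680; th–se: (161 + 11)/1000 = 0.1720.
Expected DCO frequency = 0.0680 × 0.1720 ≈ 0.01170; observed = 11/1000 ≈ 0.01100.
Coefficient of coincidence = 0.01100/0.01170 ≈ 0.94.

0.94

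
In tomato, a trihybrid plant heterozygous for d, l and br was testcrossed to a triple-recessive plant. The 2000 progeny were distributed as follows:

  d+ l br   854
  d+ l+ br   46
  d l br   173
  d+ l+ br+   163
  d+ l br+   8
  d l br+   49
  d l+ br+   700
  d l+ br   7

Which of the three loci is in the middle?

br

The two most frequent reciprocal classes, d+ l br and d l+ br+, are the parental types, so the F1 was d+ l br / d l+ br+.
The two rarest classes, d+ l br+ and d l+ br, are the double crossovers. Comparing them with the parentals, only the br allele has switched, so br is the middle locus and the order is l – br – d.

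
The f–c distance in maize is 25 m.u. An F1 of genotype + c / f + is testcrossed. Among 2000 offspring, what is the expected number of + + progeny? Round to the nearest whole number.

A map distance of 25 m.u. corresponds to a recombination frequency of 0.250.
The F1 is + c / f +, so + + is a recombinant gamete class with expected frequency r/2 = 0.250/2 = 0.1250.
Expected number = 0.1250 × 2000 = 250.00 ≈ 250.

250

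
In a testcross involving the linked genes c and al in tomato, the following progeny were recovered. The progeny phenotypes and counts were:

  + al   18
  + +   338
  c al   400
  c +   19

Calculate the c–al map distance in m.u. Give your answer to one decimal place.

The two most frequent classes, + + (338) and c al (400), are the parental types, so the F1 was + + / c al.
The recombinant classes are + al and c +: 18 + 19 = 37.
Recombination frequency = 37/775 = 0.0477 ≈ 4.8%, i.e. 4.8 m.u.

4.8 m.u.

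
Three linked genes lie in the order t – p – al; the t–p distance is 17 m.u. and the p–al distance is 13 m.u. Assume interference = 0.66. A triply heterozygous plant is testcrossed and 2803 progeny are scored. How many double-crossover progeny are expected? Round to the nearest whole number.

21

Map distances give recombination frequencies of 0.170 and 0.130 for the two intervals.
With interference 0.66 (so coincidence = 0.34), expected double-crossover frequency = 0.170 × 0.130 × 0.34 = 0.00751.
Expected number = 0.00751 × 2803 = 21.06 ≈ 21.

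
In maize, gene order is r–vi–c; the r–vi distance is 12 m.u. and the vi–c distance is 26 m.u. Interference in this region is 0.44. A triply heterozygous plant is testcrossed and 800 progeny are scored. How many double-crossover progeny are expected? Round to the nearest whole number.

Map distances give recombination frequencies of 0.120 and 0.260 for the two intervals.
With interference 0.44 (so coincidence = 0.56), expected double-crossover frequency = 0.120 × 0.260 × 0.56 = 0.01747.
Expected number = 0.01747 × 800 = 13.98 ≈ 14.

14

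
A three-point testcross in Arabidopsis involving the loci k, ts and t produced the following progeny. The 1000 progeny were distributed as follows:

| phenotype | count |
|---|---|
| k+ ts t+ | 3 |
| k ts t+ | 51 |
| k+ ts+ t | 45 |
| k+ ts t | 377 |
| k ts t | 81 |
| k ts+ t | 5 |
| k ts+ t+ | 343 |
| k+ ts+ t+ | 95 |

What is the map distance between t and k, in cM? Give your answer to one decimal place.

18.4 cM

The two most frequent reciprocal classes, k ts+ t+ and k+ ts t, are the parental types, so the F1 was k ts+ t+ / k+ ts t.
The two rarest classes, k ts+ t and k+ ts t+, are the double crossovers. Comparing them with the parentals, only the t allele has switched, so t is the middle locus and the order is k – t – ts.
Crossovers in the k–t interval produce the single-crossover classes k+ ts+ t+ and k ts t (95 + 81 = 176) plus the double crossovers (8).
RF(k–t) = (176 + 8) / 1000 = 184/1000 = 0.1840 → 18.4 cM.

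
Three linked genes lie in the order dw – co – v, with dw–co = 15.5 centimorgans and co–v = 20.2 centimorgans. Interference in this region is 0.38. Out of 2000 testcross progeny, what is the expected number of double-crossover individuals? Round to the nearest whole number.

Map distances give recombination frequencies of 0.155 and 0.202 for the two intervals.
With interference 0.38 (so coincidence = 0.62), expected double-crossover frequency = 0.155 × 0.202 × 0.62 = 0.01941.
Expected number = 0.01941 × 2000 = 38.82 ≈ 39.

39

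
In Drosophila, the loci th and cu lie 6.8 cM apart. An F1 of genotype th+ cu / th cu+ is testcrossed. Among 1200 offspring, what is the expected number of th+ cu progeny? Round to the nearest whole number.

559

A map distance of 6.8 cM corresponds to a recombination frequency of 0.068.
The F1 is th+ cu / th cu+, so th+ cu is a parental gamete class with expected frequency (1 − r)/2 = 0.932/2 = 0.4660.
Expected number = 0.4660 × 1200 = 559.20 ≈ 559.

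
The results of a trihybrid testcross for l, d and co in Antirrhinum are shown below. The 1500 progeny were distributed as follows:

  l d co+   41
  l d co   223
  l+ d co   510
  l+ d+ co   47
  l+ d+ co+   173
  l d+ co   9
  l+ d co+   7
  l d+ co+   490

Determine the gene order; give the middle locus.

co

The two most frequent reciprocal classes, l+ d co and l d+ co+, are the parental types, so the F1 was l+ d co / l d+ co+.
The two rarest classes, l+ d co+ and l d+ co, are the double crossovers. Comparing them with the parentals, only the co allele has switched, so co is the middle locus and the order is l – co – d.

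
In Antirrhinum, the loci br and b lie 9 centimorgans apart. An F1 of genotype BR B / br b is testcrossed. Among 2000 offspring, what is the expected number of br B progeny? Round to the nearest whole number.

90

A map distance of 9 centimorgans corresponds to a recombination frequency of 0.090.
The F1 is BR B / br b, so br B is a recombinant gamete class with expected frequency r/2 = 0.090/2 = 0.0450.
Expected number = 0.0450 × 2000 = 90.00 ≈ 90.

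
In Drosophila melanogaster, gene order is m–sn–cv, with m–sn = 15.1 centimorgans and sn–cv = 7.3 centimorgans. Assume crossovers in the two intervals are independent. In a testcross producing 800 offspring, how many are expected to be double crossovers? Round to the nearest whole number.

9

Map distances give recombination frequencies of 0.151 and 0.073 for the two intervals.
With no interference, expected double-crossover frequency = 0.151 × 0.073 = 0.01102.
Expected number = 0.01102 × 800 = 8.82 ≈ 9.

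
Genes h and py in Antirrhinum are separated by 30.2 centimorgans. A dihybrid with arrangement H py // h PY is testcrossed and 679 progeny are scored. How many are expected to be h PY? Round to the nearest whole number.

A map distance of 30.2 centimorgans corresponds to a recombination frequency of 0.302.
The F1 is H py / h PY, so h PY is a parental gamete class with expected frequency (1 − r)/2 = 0.698/2 = 0.3490.
Expected number = 0.3490 × 679 = 236.97 ≈ 237.

237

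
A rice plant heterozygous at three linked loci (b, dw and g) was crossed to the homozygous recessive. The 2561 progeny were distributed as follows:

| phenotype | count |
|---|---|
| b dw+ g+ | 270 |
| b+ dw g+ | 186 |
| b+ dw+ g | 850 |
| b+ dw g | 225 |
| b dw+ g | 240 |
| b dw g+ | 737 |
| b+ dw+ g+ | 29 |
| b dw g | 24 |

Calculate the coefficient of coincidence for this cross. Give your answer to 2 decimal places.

The two most frequent reciprocal classes, b dw g+ and b+ dw+ g, are the parental types, so the F1 was b dw g+ / b+ dw+ g.
The two rarest classes, b dw g and b+ dw+ g+, are the double crossovers. Comparing them with the parentals, only the g allele has switched, so g is the middle locus and the order is b – g – dw.
b–g: (426 + 53)/2561 = 0.1870; g–dw: (495 + 53)/2561 = 0.2140.
Expected DCO frequency = 0.1870 × 0.2140 ≈ 0.04002; observed = 53/2561 ≈ 0.02070.
Coefficient of coincidence = 0.02070/0.04002 ≈ 0.52.

0.52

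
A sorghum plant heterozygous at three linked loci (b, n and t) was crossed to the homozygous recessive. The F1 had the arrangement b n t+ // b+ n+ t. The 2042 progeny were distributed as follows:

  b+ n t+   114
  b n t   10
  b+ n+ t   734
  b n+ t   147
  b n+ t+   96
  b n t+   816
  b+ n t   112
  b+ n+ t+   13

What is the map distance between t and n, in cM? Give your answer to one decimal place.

11.3 cM

The two rarest classes, b n t and b+ n+ t+, are the double crossovers. Comparing them with the parentals, only the t allele has switched, so t is the middle locus and the order is n – t – b.
Crossovers in the n–t interval produce the single-crossover classes b n+ t+ and b+ n t (96 + 112 = 208) plus the double crossovers (23).
RF(n–t) = (208 + 23) / 2042 = 231/2042 = 0.1131 → 11.3 cM.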